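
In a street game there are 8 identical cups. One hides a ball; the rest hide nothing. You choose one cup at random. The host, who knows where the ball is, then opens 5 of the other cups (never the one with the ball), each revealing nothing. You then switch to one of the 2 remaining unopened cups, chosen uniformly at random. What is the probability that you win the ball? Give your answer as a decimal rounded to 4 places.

Your original cup holds the ball with probability 1/8, so the other 7 collectively hold it with probability 7/8.
The host can always find 5 empty cups to open, so the reveals don't change that 7/8; it is now spread over the 2 remaining unopened cups.
P(win by switching) = (7/8) · (1/2) = 7/16 ≈ 0.4375.

0.4375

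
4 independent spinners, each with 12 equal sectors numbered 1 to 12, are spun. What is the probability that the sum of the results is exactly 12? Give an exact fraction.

There are 12^4 = 20736 equally likely outcomes.
The number of ordered 4-tuples from {1,…,12} summing to 12 is 165.
P(sum = 12) = 165/20736 = 55/6912.

55/6912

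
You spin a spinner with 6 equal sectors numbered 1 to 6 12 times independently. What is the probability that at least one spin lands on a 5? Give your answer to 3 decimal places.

0.888

P(no spin lands on a 5) = (5/6)^12 ≈ 0.112.
P(at least one) = 1 − 0.112 = 0.888.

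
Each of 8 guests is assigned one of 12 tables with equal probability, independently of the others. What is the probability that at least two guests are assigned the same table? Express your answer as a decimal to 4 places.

0.9536

It's easier to compute the probability that all 8 are distinct.
P(all distinct) = 12/12 · 11/12 · ··· · 5/12 ≈ 0.0464.
So the probability of at least one match is 1 − 0.0464 = 0.9536.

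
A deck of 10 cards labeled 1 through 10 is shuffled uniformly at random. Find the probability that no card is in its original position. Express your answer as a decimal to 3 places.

This is the derangement probability: permutations of 10 with no fixed point.
D(10) = 10! · (1 − 1/1! + 1/2! − ··· + (−1)^10/10!) = 1334961.
P = 1334961/3628800 = 16481/44800 ≈ 0.368.

0.368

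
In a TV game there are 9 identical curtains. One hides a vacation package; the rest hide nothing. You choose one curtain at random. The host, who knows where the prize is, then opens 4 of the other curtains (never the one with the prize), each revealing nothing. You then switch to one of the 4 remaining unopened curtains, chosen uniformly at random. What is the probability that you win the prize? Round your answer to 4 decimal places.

Your original curtain holds the prize with probability 1/9, so the other 8 collectively hold it with probability 8/9.
The host can always find 4 empty curtains to open, so the reveals don't change that 8/9; it is now spread over the 4 remaining unopened curtains.
P(win by switching) = (8/9) · (1/4) = 2/9 ≈ 0.2222.

0.2222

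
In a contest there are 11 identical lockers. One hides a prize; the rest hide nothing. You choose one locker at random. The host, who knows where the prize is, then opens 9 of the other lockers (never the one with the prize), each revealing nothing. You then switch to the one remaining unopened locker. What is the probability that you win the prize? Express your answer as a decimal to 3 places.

0.909

Your original locker holds the prize with probability 1/11, so the other 10 collectively hold it with probability 10/11.
The host can always find 9 empty lockers to open, so the reveals don't change that 10/11; it is now spread over the 1 remaining unopened locker.
P(win by switching) = (10/11) · (1/1) = 10/11 ≈ 0.909.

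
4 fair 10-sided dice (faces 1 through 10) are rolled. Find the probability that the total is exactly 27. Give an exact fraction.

There are 10^4 = 10000 equally likely outcomes.
The number of ordered 4-tuples from {1,…,10} summing to 27 is 480.
P(sum = 27) = 480/10000 = 6/125.

6/125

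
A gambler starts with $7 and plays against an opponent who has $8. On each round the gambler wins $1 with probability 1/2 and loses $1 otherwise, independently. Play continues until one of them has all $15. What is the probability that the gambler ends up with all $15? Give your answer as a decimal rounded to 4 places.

0.4667

With a fair step, P(i) = ½P(i−1) + ½P(i+1) with P(0)=0, P(15)=1 has the linear solution P(i) = i/15.
P(7) = 7/15 ≈ 0.4667.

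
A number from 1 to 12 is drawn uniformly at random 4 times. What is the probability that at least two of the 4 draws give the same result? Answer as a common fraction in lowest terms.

41/96

P(all 4 different) = 12/12 · 11/12 · ··· · 9/12 = 55/96.
P(at least two equal) = 1 − 55/96 = 41/96.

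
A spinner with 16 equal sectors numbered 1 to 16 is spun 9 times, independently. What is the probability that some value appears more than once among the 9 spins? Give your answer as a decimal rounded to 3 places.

P(all 9 different) = 16/16 · 15/16 · ··· · 8/16 ≈ 0.060.
P(at least two equal) = 1 − 0.060 = 0.940.

0.940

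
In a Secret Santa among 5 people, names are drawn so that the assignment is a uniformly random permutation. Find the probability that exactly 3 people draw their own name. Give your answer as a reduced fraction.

1/12

Choose which 3 of the 5 are fixed: C(5,3) = 10 ways.
The remaining 2 must have no fixed point: D(2) = 1.
P = 10·1/120 = 1/12.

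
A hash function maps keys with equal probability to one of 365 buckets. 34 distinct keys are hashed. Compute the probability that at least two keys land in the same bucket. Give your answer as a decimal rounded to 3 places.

It's easier to compute the probability that all 34 are distinct.
P(all distinct) = 365/365 · 364/365 · ··· · 332/365 ≈ 0.205.
So the probability of at least one match is 1 − 0.205 = 0.795.

0.795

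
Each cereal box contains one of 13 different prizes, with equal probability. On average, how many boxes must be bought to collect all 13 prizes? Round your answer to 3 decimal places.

41.342

After i distinct types are collected, each trial gives a new one with probability (13−i)/13, so the expected wait for the next new type is 13/(13−i).
E = 13/13 + 13/12 + 13/11 + 13/10 + 13/9 + 13/8 + 13/7 + 13/6 + 13/5 + 13/4 + 13/3 + 13/2 + 13/1 = 1145993/27720 ≈ 41.342.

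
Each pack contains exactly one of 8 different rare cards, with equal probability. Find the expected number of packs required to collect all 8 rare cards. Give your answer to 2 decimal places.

After i distinct types are collected, each trial gives a new one with probability (8−i)/8, so the expected wait for the next new type is 8/(8−i).
E = 8/8 + 8/7 + 8/6 + 8/5 + 8/4 + 8/3 + 8/2 + 8/1 = 761/35 ≈ 21.74.

21.74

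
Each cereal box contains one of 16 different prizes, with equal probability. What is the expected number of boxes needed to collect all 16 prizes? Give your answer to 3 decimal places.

After i distinct types are collected, each trial gives a new one with probability (16−i)/16, so the expected wait for the next new type is 16/(16−i).
E = 16/16 + 16/15 + 16/14 + 16/13 + 16/12 + 16/11 + 16/10 + 16/9 + 16/8 + 16/7 + 16/6 + 16/5 + 16/4 + 16/3 + 16/2 + 16/1 = 2436559/45045 ≈ 54.092.

54.092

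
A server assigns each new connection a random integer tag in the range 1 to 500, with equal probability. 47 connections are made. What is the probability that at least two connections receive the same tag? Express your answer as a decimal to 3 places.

0.893

It's easier to compute the probability that all 47 are distinct.
P(all distinct) = 500/500 · 499/500 · ··· · 454/500 ≈ 0.107.
So the probability of at least one match is 1 − 0.107 = 0.893.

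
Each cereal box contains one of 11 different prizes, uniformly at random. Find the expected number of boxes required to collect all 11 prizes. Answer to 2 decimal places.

33.22

After i distinct types are collected, each trial gives a new one with probability (11−i)/11, so the expected wait for the next new type is 11/(11−i).
E = 11/11 + 11/10 + 11/9 + 11/8 + 11/7 + 11/6 + 11/5 + 11/4 + 11/3 + 11/2 + 11/1 = 83711/2520 ≈ 33.22.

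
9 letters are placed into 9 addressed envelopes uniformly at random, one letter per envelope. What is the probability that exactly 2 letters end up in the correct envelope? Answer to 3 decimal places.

0.184

Choose which 2 of the 9 are fixed: C(9,2) = 36 ways.
The remaining 7 must have no fixed point: D(7) = 1854.
P = 36·1854/362880 = 103/560 ≈ 0.184.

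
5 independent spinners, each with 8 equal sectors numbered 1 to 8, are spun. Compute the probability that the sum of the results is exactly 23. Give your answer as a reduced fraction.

615/8192

There are 8^5 = 32768 equally likely outcomes.
The number of ordered 5-tuples from {1,…,8} summing to 23 is 2460.
P(sum = 23) = 2460/32768 = 615/8192.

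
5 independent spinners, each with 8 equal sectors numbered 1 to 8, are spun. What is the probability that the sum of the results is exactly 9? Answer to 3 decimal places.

There are 8^5 = 32768 equally likely outcomes.
The number of ordered 5-tuples from {1,…,8} summing to 9 is 70.
P(sum = 9) = 70/32768 = 35/16384 ≈ 0.002.

0.002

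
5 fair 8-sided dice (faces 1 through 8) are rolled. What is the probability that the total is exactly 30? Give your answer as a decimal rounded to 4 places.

0.0283

There are 8^5 = 32768 equally likely outcomes.
The number of ordered 5-tuples from {1,…,8} summing to 30 is 926.
P(sum = 30) = 926/32768 = 463/16384 ≈ 0.0283.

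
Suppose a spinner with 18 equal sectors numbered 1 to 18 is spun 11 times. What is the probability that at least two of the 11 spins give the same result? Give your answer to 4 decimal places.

0.9802

P(all 11 different) = 18/18 · 17/18 · ··· · 8/18 ≈ 0.0198.
P(at least two equal) = 1 − 0.0198 = 0.9802.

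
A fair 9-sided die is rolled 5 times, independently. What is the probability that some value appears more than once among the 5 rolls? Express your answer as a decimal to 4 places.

P(all 5 different) = 9/9 · 8/9 · ··· · 5/9 ≈ 0.2561.
P(at least two equal) = 1 − 0.2561 = 0.7439.

0.7439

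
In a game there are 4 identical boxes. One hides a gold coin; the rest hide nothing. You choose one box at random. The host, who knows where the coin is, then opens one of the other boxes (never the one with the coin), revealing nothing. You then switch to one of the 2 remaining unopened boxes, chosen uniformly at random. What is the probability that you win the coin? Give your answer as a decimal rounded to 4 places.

Your original box holds the coin with probability 1/4, so the other 3 collectively hold it with probability 3/4.
The host can always find an empty box to open, so this doesn't change that 3/4; it is now spread over the 2 remaining unopened boxes.
P(win by switching) = (3/4) · (1/2) = 3/8 ≈ 0.3750.

0.3750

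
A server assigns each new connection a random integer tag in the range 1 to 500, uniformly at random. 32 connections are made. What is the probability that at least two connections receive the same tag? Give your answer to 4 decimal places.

It's easier to compute the probability that all 32 are distinct.
P(all distinct) = 500/500 · 499/500 · ··· · 469/500 ≈ 0.3629.
So the probability of at least one match is 1 − 0.3629 = 0.6371.

0.6371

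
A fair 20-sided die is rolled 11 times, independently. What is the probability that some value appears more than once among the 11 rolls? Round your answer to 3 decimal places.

P(all 11 different) = 20/20 · 19/20 · ··· · 10/20 ≈ 0.033.
P(at least two equal) = 1 − 0.033 = 0.967.

0.967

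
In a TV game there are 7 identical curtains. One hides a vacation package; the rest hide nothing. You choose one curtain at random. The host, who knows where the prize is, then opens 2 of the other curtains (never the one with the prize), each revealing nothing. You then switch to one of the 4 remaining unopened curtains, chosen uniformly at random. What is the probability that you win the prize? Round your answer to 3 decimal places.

0.214

Your original curtain holds the prize with probability 1/7, so the other 6 collectively hold it with probability 6/7.
The host can always find 2 empty curtains to open, so the reveals don't change that 6/7; it is now spread over the 4 remaining unopened curtains.
P(win by switching) = (6/7) · (1/4) = 3/14 ≈ 0.214.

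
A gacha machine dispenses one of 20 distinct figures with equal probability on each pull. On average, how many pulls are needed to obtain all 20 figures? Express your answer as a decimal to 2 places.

After i distinct types are collected, each trial gives a new one with probability (20−i)/20, so the expected wait for the next new type is 20/(20−i).
E = 20/20 + 20/19 + 20/18 + 20/17 + 20/16 + 20/15 + 20/14 + 20/13 + 20/12 + 20/11 + 20/10 + 20/9 + 20/8 + 20/7 + 20/6 + 20/5 + 20/4 + 20/3 + 20/2 + 20/1 = 279175675/3879876 ≈ 71.95.

71.95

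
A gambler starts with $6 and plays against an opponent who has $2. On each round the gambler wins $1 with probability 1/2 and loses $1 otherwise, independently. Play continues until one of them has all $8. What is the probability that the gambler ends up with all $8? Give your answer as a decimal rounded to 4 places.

With a fair step, P(i) = ½P(i−1) + ½P(i+1) with P(0)=0, P(8)=1 has the linear solution P(i) = i/8.
P(6) = 6/8 = 3/4 ≈ 0.7500.

0.7500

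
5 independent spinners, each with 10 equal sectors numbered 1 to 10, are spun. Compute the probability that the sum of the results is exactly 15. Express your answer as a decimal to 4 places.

There are 10^5 = 100000 equally likely outcomes.
The number of ordered 5-tuples from {1,…,10} summing to 15 is 996.
P(sum = 15) = 996/100000 = 249/25000 ≈ 0.0100.

0.0100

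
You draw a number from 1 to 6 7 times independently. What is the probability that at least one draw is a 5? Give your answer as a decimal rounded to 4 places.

P(no draw is a 5) = (5/6)^7 ≈ 0.2791.
P(at least one) = 1 − 0.2791 = 0.7209.

0.7209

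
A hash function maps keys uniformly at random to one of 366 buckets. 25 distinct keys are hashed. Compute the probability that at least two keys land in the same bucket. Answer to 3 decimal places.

0.568

It's easier to compute the probability that all 25 are distinct.
P(all distinct) = 366/366 · 365/366 · ··· · 342/366 ≈ 0.432.
So the probability of at least one match is 1 − 0.432 = 0.568.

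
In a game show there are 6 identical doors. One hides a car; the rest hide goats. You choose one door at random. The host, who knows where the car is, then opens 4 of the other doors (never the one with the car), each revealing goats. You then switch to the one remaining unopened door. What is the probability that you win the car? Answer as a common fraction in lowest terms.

5/6

Your original door holds the car with probability 1/6, so the other 5 collectively hold it with probability 5/6.
The host can always find 4 empty doors to open, so the reveals don't change that 5/6; it is now spread over the 1 remaining unopened door.
P(win by switching) = (5/6) · (1/1) = 5/6.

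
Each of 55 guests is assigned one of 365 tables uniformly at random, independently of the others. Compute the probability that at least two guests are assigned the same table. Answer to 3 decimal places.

It's easier to compute the probability that all 55 are distinct.
P(all distinct) = 365/365 · 364/365 · ··· · 311/365 ≈ 0.014.
So the probability of at least one match is 1 − 0.014 = 0.986.

0.986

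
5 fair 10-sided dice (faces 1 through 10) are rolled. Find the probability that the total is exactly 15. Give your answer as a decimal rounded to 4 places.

There are 10^5 = 100000 equally likely outcomes.
The number of ordered 5-tuples from {1,…,10} summing to 15 is 996.
P(sum = 15) = 996/100000 = 249/25000 ≈ 0.0100.

0.0100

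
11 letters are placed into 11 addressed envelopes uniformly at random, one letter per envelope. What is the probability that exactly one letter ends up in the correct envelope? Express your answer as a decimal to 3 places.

0.368

Choose which one is fixed: C(11,1) = 11 ways.
The remaining 10 must have no fixed point: D(10) = 1334961.
P = 11·1334961/39916800 = 16481/44800 ≈ 0.368.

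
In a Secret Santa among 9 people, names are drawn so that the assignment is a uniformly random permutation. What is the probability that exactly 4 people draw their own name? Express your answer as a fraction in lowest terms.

11/720

Choose which 4 of the 9 are fixed: C(9,4) = 126 ways.
The remaining 5 must have no fixed point: D(5) = 44.
P = 126·44/362880 = 11/720.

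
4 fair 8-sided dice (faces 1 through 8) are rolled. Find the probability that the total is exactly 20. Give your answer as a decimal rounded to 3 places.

0.077

There are 8^4 = 4096 equally likely outcomes.
The number of ordered 4-tuples from {1,…,8} summing to 20 is 315.
P(sum = 20) = 315/4096 ≈ 0.077.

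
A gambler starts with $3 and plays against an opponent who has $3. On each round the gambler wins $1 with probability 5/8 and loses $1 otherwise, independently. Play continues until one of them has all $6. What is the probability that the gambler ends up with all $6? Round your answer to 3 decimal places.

Let r = q/p = (3/8)/(5/8) = 3/5. The recurrence P(i) = p·P(i+1) + q·P(i−1) with P(0)=0, P(6)=1 gives P(i) = (1 − r^i)/(1 − r^6).
P(3) = (1 − (3/5)^3) / (1 − (3/5)^6) = 125/152 ≈ 0.822.

0.822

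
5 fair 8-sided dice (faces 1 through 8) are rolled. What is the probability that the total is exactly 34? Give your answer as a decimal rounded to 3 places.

There are 8^5 = 32768 equally likely outcomes.
The number of ordered 5-tuples from {1,…,8} summing to 34 is 210.
P(sum = 34) = 210/32768 = 105/16384 ≈ 0.006.

0.006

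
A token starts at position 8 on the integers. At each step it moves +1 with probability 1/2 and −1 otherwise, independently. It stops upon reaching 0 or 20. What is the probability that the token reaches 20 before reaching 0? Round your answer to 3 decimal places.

0.400

With a fair step, P(i) = ½P(i−1) + ½P(i+1) with P(0)=0, P(20)=1 has the linear solution P(i) = i/20.
P(8) = 8/20 = 2/5 ≈ 0.400.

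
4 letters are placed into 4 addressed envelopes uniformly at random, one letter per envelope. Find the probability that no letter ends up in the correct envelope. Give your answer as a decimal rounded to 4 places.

0.3750

This is the derangement probability: permutations of 4 with no fixed point.
D(4) = 4! · (1 − 1/1! + 1/2! − ··· + (−1)^4/4!) = 9.
P = 9/24 = 3/8 ≈ 0.3750.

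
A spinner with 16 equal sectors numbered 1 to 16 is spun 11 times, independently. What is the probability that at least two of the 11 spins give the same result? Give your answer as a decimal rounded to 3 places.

P(all 11 different) = 16/16 · 15/16 · ··· · 6/16 ≈ 0.010.
P(at least two equal) = 1 − 0.010 = 0.990.

0.990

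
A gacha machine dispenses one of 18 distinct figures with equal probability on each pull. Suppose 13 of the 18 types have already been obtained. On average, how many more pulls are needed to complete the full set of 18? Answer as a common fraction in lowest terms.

411/10

Starting from 13 distinct types, each trial gives a new one with probability (18−i)/18 when i types are held, so the wait for the next new type is 18/(18−i).
E = 18/5 + 18/4 + 18/3 + 18/2 + 18/1 = 411/10.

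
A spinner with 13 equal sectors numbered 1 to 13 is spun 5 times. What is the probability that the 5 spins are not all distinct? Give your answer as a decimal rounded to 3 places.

P(all 5 different) = 13/13 · 12/13 · ··· · 9/13 ≈ 0.416.
P(at least two equal) = 1 − 0.416 = 0.584.

0.584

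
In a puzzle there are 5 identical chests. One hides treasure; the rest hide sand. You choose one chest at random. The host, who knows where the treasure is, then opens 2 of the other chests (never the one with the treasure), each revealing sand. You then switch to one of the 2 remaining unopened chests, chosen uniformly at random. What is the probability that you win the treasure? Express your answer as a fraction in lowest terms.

2/5

Your original chest holds the treasure with probability 1/5, so the other 4 collectively hold it with probability 4/5.
The host can always find 2 empty chests to open, so the reveals don't change that 4/5; it is now spread over the 2 remaining unopened chests.
P(win by switching) = (4/5) · (1/2) = 2/5.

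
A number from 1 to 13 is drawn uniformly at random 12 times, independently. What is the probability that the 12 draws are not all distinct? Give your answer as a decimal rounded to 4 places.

P(all 12 different) = 13/13 · 12/13 · ··· · 2/13 ≈ 0.0003.
P(at least two equal) = 1 − 0.0003 = 0.9997.

0.9997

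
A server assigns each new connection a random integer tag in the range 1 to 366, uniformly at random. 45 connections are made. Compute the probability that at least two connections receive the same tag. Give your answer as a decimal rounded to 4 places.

0.9405

It's easier to compute the probability that all 45 are distinct.
P(all distinct) = 366/366 · 365/366 · ··· · 322/366 ≈ 0.0595.
So the probability of at least one match is 1 − 0.0595 = 0.9405.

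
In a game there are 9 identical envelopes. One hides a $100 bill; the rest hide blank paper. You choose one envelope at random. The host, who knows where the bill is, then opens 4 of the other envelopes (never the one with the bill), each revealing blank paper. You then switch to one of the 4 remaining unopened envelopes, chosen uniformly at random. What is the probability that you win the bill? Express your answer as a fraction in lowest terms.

Your original envelope holds the bill with probability 1/9, so the other 8 collectively hold it with probability 8/9.
The host can always find 4 empty envelopes to open, so the reveals don't change that 8/9; it is now spread over the 4 remaining unopened envelopes.
P(win by switching) = (8/9) · (1/4) = 2/9.

2/9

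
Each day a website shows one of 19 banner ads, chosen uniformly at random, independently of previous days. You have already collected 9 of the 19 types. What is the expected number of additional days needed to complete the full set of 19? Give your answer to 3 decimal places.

55.650

Starting from 9 distinct types, each trial gives a new one with probability (19−i)/19 when i types are held, so the wait for the next new type is 19/(19−i).
E = 19/10 + 19/9 + 19/8 + 19/7 + 19/6 + 19/5 + 19/4 + 19/3 + 19/2 + 19/1 = 140239/2520 ≈ 55.650.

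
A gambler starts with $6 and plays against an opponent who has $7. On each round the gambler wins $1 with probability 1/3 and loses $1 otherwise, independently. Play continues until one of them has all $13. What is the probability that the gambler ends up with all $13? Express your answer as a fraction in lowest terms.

Let r = q/p = (2/3)/(1/3) = 2. The recurrence P(i) = p·P(i+1) + q·P(i−1) with P(0)=0, P(13)=1 gives P(i) = (1 − r^i)/(1 − r^13).
P(6) = (1 − (2)^6) / (1 − (2)^13) = 63/8191.

63/8191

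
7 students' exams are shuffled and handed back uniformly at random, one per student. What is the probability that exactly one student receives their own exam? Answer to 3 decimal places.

0.368

Choose which one is fixed: C(7,1) = 7 ways.
The remaining 6 must have no fixed point: D(6) = 265.
P = 7·265/5040 = 53/144 ≈ 0.368.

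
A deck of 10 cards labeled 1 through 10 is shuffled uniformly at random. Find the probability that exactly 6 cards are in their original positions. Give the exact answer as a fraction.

1/1920

Choose which 6 of the 10 are fixed: C(10,6) = 210 ways.
The remaining 4 must have no fixed point: D(4) = 9.
P = 210·9/3628800 = 1/1920.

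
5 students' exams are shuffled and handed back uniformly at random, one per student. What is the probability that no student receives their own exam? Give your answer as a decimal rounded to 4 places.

This is the derangement probability: permutations of 5 with no fixed point.
D(5) = 5! · (1 − 1/1! + 1/2! − ··· + (−1)^5/5!) = 44.
P = 44/120 = 11/30 ≈ 0.3667.

0.3667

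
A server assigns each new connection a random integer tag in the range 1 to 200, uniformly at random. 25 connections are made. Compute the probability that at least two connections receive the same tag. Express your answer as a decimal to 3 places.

0.791

It's easier to compute the probability that all 25 are distinct.
P(all distinct) = 200/200 · 199/200 · ··· · 176/200 ≈ 0.209.
So the probability of at least one match is 1 − 0.209 = 0.791.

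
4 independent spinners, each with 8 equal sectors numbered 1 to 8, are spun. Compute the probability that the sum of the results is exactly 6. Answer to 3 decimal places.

There are 8^4 = 4096 equally likely outcomes.
The number of ordered 4-tuples from {1,…,8} summing to 6 is 10.
P(sum = 6) = 10/4096 = 5/2048 ≈ 0.002.

0.002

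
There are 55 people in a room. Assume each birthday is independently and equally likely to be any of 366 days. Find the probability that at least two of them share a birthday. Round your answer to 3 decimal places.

It's easier to compute the probability that all 55 are distinct.
P(all distinct) = 366/366 · 365/366 · ··· · 312/366 ≈ 0.014.
So the probability of at least one match is 1 − 0.014 = 0.986.

0.986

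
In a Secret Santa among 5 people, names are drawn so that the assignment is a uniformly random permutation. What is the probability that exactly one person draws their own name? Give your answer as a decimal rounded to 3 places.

Choose which one is fixed: C(5,1) = 5 ways.
The remaining 4 must have no fixed point: D(4) = 9.
P = 5·9/120 = 3/8 ≈ 0.375.

0.375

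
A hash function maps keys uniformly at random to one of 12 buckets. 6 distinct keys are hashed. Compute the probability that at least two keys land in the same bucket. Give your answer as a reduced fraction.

1343/1728

It's easier to compute the probability that all 6 are distinct.
P(all distinct) = 12/12 · 11/12 · ··· · 7/12 = 385/1728.
So the probability of at least one match is 1 − 385/1728 = 1343/1728.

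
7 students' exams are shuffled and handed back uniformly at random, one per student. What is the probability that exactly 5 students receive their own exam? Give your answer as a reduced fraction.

1/240

Choose which 5 of the 7 are fixed: C(7,5) = 21 ways.
The remaining 2 must have no fixed point: D(2) = 1.
P = 21·1/5040 = 1/240.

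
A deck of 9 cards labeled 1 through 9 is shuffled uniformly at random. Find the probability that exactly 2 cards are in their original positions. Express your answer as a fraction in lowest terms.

103/560

Choose which 2 of the 9 are fixed: C(9,2) = 36 ways.
The remaining 7 must have no fixed point: D(7) = 1854.
P = 36·1854/362880 = 103/560.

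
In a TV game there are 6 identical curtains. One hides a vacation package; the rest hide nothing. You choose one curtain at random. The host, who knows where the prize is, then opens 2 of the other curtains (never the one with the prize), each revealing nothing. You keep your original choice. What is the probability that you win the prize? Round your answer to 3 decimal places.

The host can always open 2 empty curtains regardless of your choice, so the reveals give no information about your original curtain.
P(win by staying) = 1/6 ≈ 0.167.

0.167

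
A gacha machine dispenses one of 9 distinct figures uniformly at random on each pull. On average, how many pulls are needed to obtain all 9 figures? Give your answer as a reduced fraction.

After i distinct types are collected, each trial gives a new one with probability (9−i)/9, so the expected wait for the next new type is 9/(9−i).
E = 9/9 + 9/8 + 9/7 + 9/6 + 9/5 + 9/4 + 9/3 + 9/2 + 9/1 = 7129/280.

7129/280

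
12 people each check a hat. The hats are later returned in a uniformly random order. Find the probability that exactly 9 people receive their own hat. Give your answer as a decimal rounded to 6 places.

Choose which 9 of the 12 are fixed: C(12,9) = 220 ways.
The remaining 3 must have no fixed point: D(3) = 2.
P = 220·2/479001600 = 1/1088640 ≈ 0.000001.

0.000001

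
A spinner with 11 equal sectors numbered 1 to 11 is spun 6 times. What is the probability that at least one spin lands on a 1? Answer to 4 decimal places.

P(no spin lands on a 1) = (10/11)^6 ≈ 0.5645.
P(at least one) = 1 − 0.5645 = 0.4355.

0.4355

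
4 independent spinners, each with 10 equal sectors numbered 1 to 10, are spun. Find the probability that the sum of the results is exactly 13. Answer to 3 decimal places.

0.022

There are 10^4 = 10000 equally likely outcomes.
The number of ordered 4-tuples from {1,…,10} summing to 13 is 220.
P(sum = 13) = 220/10000 = 11/500 ≈ 0.022.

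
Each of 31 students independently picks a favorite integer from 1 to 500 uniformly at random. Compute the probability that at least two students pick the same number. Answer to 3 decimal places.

It's easier to compute the probability that all 31 are distinct.
P(all distinct) = 500/500 · 499/500 · ··· · 470/500 ≈ 0.387.
So the probability of at least one match is 1 − 0.387 = 0.613.

0.613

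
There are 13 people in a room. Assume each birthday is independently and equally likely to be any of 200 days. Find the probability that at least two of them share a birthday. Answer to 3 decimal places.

It's easier to compute the probability that all 13 are distinct.
P(all distinct) = 200/200 · 199/200 · ··· · 188/200 ≈ 0.671.
So the probability of at least one match is 1 − 0.671 = 0.329.

0.329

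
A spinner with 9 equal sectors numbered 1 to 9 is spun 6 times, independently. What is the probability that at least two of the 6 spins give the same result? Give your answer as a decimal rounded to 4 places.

P(all 6 different) = 9/9 · 8/9 · ··· · 4/9 ≈ 0.1138.
P(at least two equal) = 1 − 0.1138 = 0.8862.

0.8862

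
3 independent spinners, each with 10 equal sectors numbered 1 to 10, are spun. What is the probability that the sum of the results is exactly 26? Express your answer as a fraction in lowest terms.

3/200

There are 10^3 = 1000 equally likely outcomes.
The number of ordered 3-tuples from {1,…,10} summing to 26 is 15.
P(sum = 26) = 15/1000 = 3/200.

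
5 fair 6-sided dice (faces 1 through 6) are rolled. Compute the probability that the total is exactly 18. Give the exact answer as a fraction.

65/648

There are 6^5 = 7776 equally likely outcomes.
The number of ordered 5-tuples from {1,…,6} summing to 18 is 780.
P(sum = 18) = 780/7776 = 65/648.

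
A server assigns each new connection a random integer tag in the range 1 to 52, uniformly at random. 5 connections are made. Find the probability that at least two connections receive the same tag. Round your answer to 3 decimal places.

It's easier to compute the probability that all 5 are distinct.
P(all distinct) = 52/52 · 51/52 · ··· · 48/52 ≈ 0.820.
So the probability of at least one match is 1 − 0.820 = 0.180.

0.180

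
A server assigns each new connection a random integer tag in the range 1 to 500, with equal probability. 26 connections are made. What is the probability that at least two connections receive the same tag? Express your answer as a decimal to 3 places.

0.484

It's easier to compute the probability that all 26 are distinct.
P(all distinct) = 500/500 · 499/500 · ··· · 475/500 ≈ 0.516.
So the probability of at least one match is 1 − 0.516 = 0.484.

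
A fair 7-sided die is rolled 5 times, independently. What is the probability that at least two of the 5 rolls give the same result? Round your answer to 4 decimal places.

P(all 5 different) = 7/7 · 6/7 · ··· · 3/7 ≈ 0.1499.
P(at least two equal) = 1 − 0.1499 = 0.8501.

0.8501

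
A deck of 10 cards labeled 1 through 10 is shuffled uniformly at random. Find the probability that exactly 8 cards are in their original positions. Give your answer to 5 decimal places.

Choose which 8 of the 10 are fixed: C(10,8) = 45 ways.
The remaining 2 must have no fixed point: D(2) = 1.
P = 45·1/3628800 = 1/80640 ≈ 0.00001.

0.00001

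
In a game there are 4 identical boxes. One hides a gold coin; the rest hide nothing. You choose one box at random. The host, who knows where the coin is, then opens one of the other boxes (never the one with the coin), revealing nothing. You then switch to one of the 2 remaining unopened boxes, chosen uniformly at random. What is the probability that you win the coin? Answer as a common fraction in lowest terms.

Your original box holds the coin with probability 1/4, so the other 3 collectively hold it with probability 3/4.
The host can always find an empty box to open, so this doesn't change that 3/4; it is now spread over the 2 remaining unopened boxes.
P(win by switching) = (3/4) · (1/2) = 3/8.

3/8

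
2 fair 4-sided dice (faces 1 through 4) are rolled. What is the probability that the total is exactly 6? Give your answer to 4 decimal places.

0.1875

There are 4^2 = 16 equally likely outcomes.
The number of ordered 2-tuples from {1,…,4} summing to 6 is 3.
P(sum = 6) = 3/16 ≈ 0.1875.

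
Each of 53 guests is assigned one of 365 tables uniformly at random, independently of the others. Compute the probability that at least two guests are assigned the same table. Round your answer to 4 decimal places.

It's easier to compute the probability that all 53 are distinct.
P(all distinct) = 365/365 · 364/365 · ··· · 313/365 ≈ 0.0189.
So the probability of at least one match is 1 − 0.0189 = 0.9811.

0.9811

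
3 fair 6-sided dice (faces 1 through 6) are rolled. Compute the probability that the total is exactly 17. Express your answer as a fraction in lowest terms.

1/72

There are 6^3 = 216 equally likely outcomes.
The number of ordered 3-tuples from {1,…,6} summing to 17 is 3.
P(sum = 17) = 3/216 = 1/72.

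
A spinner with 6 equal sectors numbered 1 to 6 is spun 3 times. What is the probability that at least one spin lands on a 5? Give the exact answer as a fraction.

91/216

P(no spin lands on a 5) = (5/6)^3 = 125/216.
P(at least one) = 1 − 125/216 = 91/216.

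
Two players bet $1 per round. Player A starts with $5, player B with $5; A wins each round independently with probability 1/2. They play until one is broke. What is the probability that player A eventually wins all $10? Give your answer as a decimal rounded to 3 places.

With a fair step, P(i) = ½P(i−1) + ½P(i+1) with P(0)=0, P(10)=1 has the linear solution P(i) = i/10.
P(5) = 5/10 = 1/2 ≈ 0.500.

0.500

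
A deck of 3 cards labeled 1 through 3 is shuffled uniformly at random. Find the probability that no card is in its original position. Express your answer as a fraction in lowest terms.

1/3

This is the derangement probability: permutations of 3 with no fixed point.
D(3) = 3! · (1 − 1/1! + 1/2! − ··· + (−1)^3/3!) = 2.
P = 2/6 = 1/3.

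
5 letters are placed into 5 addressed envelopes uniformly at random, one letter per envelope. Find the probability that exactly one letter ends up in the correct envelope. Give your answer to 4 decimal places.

Choose which one is fixed: C(5,1) = 5 ways.
The remaining 4 must have no fixed point: D(4) = 9.
P = 5·9/120 = 3/8 ≈ 0.3750.

0.3750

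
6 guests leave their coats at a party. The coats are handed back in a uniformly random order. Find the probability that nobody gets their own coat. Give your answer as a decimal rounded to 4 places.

This is the derangement probability: permutations of 6 with no fixed point.
D(6) = 6! · (1 − 1/1! + 1/2! − ··· + (−1)^6/6!) = 265.
P = 265/720 = 53/144 ≈ 0.3681.

0.3681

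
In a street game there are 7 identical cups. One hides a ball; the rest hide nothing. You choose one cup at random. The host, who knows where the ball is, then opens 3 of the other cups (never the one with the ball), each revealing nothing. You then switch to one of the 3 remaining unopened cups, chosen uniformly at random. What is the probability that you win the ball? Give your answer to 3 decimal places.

Your original cup holds the ball with probability 1/7, so the other 6 collectively hold it with probability 6/7.
The host can always find 3 empty cups to open, so the reveals don't change that 6/7; it is now spread over the 3 remaining unopened cups.
P(win by switching) = (6/7) · (1/3) = 2/7 ≈ 0.286.

0.286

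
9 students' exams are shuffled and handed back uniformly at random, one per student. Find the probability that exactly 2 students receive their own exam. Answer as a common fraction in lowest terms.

Choose which 2 of the 9 are fixed: C(9,2) = 36 ways.
The remaining 7 must have no fixed point: D(7) = 1854.
P = 36·1854/362880 = 103/560.

103/560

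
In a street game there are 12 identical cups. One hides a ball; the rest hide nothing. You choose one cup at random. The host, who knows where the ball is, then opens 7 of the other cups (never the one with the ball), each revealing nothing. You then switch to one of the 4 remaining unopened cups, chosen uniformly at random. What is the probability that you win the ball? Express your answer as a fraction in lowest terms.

Your original cup holds the ball with probability 1/12, so the other 11 collectively hold it with probability 11/12.
The host can always find 7 empty cups to open, so the reveals don't change that 11/12; it is now spread over the 4 remaining unopened cups.
P(win by switching) = (11/12) · (1/4) = 11/48.

11/48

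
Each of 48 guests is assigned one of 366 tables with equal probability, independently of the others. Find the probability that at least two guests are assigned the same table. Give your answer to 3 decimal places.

0.960

It's easier to compute the probability that all 48 are distinct.
P(all distinct) = 366/366 · 365/366 · ··· · 319/366 ≈ 0.040.
So the probability of at least one match is 1 − 0.040 = 0.960.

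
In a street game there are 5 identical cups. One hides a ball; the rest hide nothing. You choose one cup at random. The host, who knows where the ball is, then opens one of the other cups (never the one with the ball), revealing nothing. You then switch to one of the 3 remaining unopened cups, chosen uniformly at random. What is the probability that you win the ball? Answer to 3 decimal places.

0.267

Your original cup holds the ball with probability 1/5, so the other 4 collectively hold it with probability 4/5.
The host can always find an empty cup to open, so this doesn't change that 4/5; it is now spread over the 3 remaining unopened cups.
P(win by switching) = (4/5) · (1/3) = 4/15 ≈ 0.267.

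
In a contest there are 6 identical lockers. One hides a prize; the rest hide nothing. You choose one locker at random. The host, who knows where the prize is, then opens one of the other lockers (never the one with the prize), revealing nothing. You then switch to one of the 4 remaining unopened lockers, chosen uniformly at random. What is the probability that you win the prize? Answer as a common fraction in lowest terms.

5/24

Your original locker holds the prize with probability 1/6, so the other 5 collectively hold it with probability 5/6.
The host can always find an empty locker to open, so this doesn't change that 5/6; it is now spread over the 4 remaining unopened lockers.
P(win by switching) = (5/6) · (1/4) = 5/24.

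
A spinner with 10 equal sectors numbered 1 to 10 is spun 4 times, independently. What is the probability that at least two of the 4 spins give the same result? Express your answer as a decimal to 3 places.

0.496

P(all 4 different) = 10/10 · 9/10 · ··· · 7/10 ≈ 0.504.
P(at least two equal) = 1 − 0.504 = 0.496.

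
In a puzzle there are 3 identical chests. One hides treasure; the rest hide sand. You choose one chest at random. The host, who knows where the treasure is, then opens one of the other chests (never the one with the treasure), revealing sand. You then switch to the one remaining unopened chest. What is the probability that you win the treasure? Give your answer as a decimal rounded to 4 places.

0.6667

Your original chest holds the treasure with probability 1/3, so the other 2 collectively hold it with probability 2/3.
The host can always find an empty chest to open, so this doesn't change that 2/3; it is now spread over the 1 remaining unopened chest.
P(win by switching) = (2/3) · (1/1) = 2/3 ≈ 0.6667.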